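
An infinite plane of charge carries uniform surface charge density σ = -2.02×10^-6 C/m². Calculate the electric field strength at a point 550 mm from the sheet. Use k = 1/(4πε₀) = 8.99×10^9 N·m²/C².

By planar symmetry E is perpendicular to the sheet and uniform; use a Gaussian pillbox with flat faces of area A on each side of the sheet.
Only the two end caps contribute flux: Φ = 2EA. With Q_enc = σA, Gauss's law gives E = |σ|/(2ε₀).
E = 2πk|σ| = 2π(8.99×10^9)(2.02×10^-6) = 1.14e5 N/C.

E ≈ 1.14×10^5 N/C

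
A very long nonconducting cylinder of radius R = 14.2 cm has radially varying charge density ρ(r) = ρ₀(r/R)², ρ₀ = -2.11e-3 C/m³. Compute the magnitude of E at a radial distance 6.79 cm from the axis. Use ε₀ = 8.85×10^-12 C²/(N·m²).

Choose a coaxial cylinder of radius r = 6.79 cm (arbitrary length L) as the Gaussian surface (r < R).
Integrating ρ over the cross-section to radius r: λ_enc = (2πρ₀/R²) ∫₀^r r'^3 dr' = 2πρ₀ r^4/(4·R²) = -3.494×10^-6 C/m.
Since E is radial and uniform over the curved surface, Φ = E·2πrL = Q_enc/ε₀ = λ_enc L/ε₀.
E = |λ_enc|/(2πε₀r) = (3.494×10^-6)/(2π·8.85×10^-12·0.0679) = 9.25e5 N/C.

9.25×10^5 V/m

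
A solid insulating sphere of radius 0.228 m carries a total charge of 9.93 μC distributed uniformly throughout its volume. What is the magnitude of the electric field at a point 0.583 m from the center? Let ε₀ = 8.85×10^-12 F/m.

|E| ≈ 2.63×10^5 N/C

Use a concentric Gaussian sphere at r = 0.583 m (r > R, so the entire charge is enclosed).
Q_enc = 9.93 μC = 9.93×10^-6 C.
Applying ∮E·dA = Q_enc/ε₀ with Φ = E(4πr²):
E = |Q_enc|/(4πε₀r²) = (9.93e-6)/(4π·8.85×10^-12·(0.583)²) = 2.63×10^5 N/C.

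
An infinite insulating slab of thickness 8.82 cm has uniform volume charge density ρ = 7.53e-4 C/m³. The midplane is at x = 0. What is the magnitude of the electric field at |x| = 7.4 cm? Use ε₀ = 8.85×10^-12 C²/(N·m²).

The point |x| = 7.4 cm lies outside the slab (half-thickness 0.0441 m). A symmetric pillbox spanning the full slab encloses Q_enc = ρ·d·A.
Flux = 2EA ⇒ E = |ρ|d/(2ε₀), independent of distance outside.
E = (7.53×10^-4)(0.0882)/(2·8.85×10^-12) = 3.75×10^6 N/C.

E ≈ 3.75×10^6 V/m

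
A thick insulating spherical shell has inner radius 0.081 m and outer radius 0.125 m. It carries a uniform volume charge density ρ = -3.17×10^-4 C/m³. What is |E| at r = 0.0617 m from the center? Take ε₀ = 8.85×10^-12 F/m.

Symmetry ⇒ E = E(r) r̂. Gaussian sphere of radius r = 0.0617 m (r < 0.081 m, inside the empty cavity).
No charge is enclosed, so by Gauss's law E·4πr² = 0 ⇒ E = 0.

|E| = 0 V/m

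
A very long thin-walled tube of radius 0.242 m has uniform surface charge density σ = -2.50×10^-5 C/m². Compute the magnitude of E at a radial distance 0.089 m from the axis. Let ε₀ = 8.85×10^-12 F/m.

|E| = 0 V/m

By cylindrical symmetry E is radial; use a coaxial Gaussian cylinder of radius 0.089 m and length L (r < 0.242 m, inside the shell).
All the surface charge lies outside this cylinder: Q_enc = 0, hence E = 0.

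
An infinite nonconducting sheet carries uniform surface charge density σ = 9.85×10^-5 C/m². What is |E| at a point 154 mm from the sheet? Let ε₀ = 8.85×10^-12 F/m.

E ≈ 5.56×10^6 N/C

Choose a cylindrical pillbox piercing the sheet, end faces (area A) parallel to it.
Only the two end caps contribute flux: Φ = 2EA. With Q_enc = σA, Gauss's law gives E = |σ|/(2ε₀).
E = |σ|/(2ε₀) = (9.85e-5)/(2·8.85×10^-12) = 5.56e6 N/C.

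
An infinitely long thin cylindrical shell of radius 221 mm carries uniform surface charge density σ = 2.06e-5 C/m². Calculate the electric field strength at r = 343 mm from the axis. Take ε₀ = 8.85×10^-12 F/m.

|E| = 1.50×10^6 N/C

By cylindrical symmetry E is radial; use a coaxial Gaussian cylinder of radius 343 mm and length L (r > 221 mm).
The whole shell is enclosed: λ_enc = σ·2πR = (2.06×10^-5)·2π·(0.221) = 2.86e-5 C/m.
By Gauss's law (flux through the curved wall only), E·2πrL = λ_enc L/ε₀.
E = |λ_enc|/(2πε₀r) = (2.86e-5)/(2π·8.85×10^-12·0.343) = 1.50×10^6 N/C.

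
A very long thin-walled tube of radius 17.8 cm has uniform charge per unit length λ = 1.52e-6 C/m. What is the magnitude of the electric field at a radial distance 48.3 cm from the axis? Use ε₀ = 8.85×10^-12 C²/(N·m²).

Coaxial Gaussian cylinder, radius r = 48.3 cm, length L (r > 17.8 cm).
The full line charge is enclosed: λ_enc = 1.52×10^-6 C/m.
Applying ∮E·dA = Q_enc/ε₀ with the end caps contributing no flux:
E = |λ_enc|/(2πε₀r) = (1.52e-6)/(2π·8.85×10^-12·0.483) = 5.66×10^4 N/C.

E = 5.66×10^4 N/C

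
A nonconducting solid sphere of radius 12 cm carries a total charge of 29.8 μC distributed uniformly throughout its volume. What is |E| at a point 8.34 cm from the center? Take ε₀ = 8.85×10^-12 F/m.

Use a concentric Gaussian sphere at r = 8.34 cm (r < R).
Only the charge within r is enclosed: Q_enc = Q·(r/R)³ = (29.8 μC)·(8.34 cm/12 cm)³ = 1.00e-5 C.
By Gauss's law, ∮E·dA = E·4πr² = Q_enc/ε₀.
E = |Q_enc|/(4πε₀r²) = (1.00×10^-5)/(4π·8.85×10^-12·(0.0834)²) = 1.29×10^7 N/C.

E ≈ 1.29×10^7 V/m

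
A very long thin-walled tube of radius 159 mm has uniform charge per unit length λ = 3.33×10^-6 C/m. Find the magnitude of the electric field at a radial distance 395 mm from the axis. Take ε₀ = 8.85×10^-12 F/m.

E ≈ 1.52×10^5 V/m

Take a coaxial cylindrical Gaussian surface of radius r = 395 mm and length L (r > 159 mm).
The full line charge is enclosed: λ_enc = 3.33e-6 C/m.
Gauss's law: E·2πrL = λ_enc L/ε₀.
E = |λ_enc|/(2πε₀r) = (3.33×10^-6)/(2π·8.85×10^-12·0.395) = 1.52e5 N/C.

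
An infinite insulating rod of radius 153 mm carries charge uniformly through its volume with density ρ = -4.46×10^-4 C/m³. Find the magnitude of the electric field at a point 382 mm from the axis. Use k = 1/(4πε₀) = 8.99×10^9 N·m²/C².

E = 1.54e6 N/C

Coaxial Gaussian cylinder, radius r = 382 mm, length L (r > 153 mm, full cross-section enclosed).
λ_enc = ρ·πR² = (-4.46×10^-4)π(0.153)² = -3.28×10^-5 C/m.
Since E is radial and uniform over the curved surface, Φ = E·2πrL = Q_enc/ε₀ = λ_enc L/ε₀.
E = 2k|λ_enc|/r = 2(8.99×10^9)(3.28×10^-5)/(0.382) = 1.54×10^6 N/C.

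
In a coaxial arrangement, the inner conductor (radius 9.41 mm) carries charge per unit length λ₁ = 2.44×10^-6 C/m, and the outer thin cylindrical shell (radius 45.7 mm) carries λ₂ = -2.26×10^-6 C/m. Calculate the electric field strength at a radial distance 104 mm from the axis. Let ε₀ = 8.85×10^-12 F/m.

3.11e4 V/m

Choose a coaxial cylinder of radius r = 104 mm (arbitrary length L) as the Gaussian surface (r > 45.7 mm, enclosing both).
λ_enc = λ₁ + λ₂ = (2.44×10^-6) + (-2.26e-6) = 1.80e-7 C/m.
Applying ∮E·dA = Q_enc/ε₀ with the end caps contributing no flux:
E = |λ_enc|/(2πε₀r) = (1.80e-7)/(2π·8.85×10^-12·0.104) = 3.11×10^4 N/C.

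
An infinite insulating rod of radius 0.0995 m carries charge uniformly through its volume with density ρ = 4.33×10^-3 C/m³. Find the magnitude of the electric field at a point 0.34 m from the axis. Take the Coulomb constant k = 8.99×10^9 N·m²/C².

Take a coaxial cylindrical Gaussian surface of radius r = 0.34 m and length L (r > 0.0995 m, full cross-section enclosed).
λ_enc = ρ·πR² = (4.33×10^-3)π(0.0995)² = 1.347×10^-4 C/m.
By Gauss's law (flux through the curved wall only), E·2πrL = λ_enc L/ε₀.
E = 2k|λ_enc|/r = 2(8.99×10^9)(1.347e-4)/(0.34) = 7.12e6 N/C.

|E| ≈ 7.12×10^6 N/C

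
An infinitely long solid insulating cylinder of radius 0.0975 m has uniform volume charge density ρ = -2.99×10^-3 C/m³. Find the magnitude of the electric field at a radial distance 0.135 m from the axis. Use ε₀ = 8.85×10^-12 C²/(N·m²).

Coaxial Gaussian cylinder, radius r = 0.135 m, length L (r > 0.0975 m, full cross-section enclosed).
λ_enc = ρ·πR² = (-2.99×10^-3)π(0.0975)² = -8.93e-5 C/m.
Gauss's law: E·2πrL = λ_enc L/ε₀.
E = |λ_enc|/(2πε₀r) = (8.93e-5)/(2π·8.85×10^-12·0.135) = 1.19e7 N/C.

1.19e7 N/C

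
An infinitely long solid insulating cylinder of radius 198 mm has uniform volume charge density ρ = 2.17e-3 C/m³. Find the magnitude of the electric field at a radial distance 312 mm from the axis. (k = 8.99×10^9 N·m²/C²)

|E| ≈ 1.54×10^7 N/C

Take a coaxial cylindrical Gaussian surface of radius r = 312 mm and length L (r > 198 mm, full cross-section enclosed).
λ_enc = ρ·πR² = (2.17e-3)π(0.198)² = 2.673×10^-4 C/m.
Gauss's law: E·2πrL = λ_enc L/ε₀.
E = 2k|λ_enc|/r = 2(8.99×10^9)(2.673×10^-4)/(0.312) = 1.54×10^7 N/C.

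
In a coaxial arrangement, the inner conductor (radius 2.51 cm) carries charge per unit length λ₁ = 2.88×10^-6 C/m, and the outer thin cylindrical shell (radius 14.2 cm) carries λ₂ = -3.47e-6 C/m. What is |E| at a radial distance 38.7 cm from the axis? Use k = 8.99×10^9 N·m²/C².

By cylindrical symmetry E is radial; use a coaxial Gaussian cylinder of radius 38.7 cm and length L (r > 14.2 cm, enclosing both).
λ_enc = λ₁ + λ₂ = (2.88×10^-6) + (-3.47×10^-6) = -5.90×10^-7 C/m.
By Gauss's law (flux through the curved wall only), E·2πrL = λ_enc L/ε₀.
E = 2k|λ_enc|/r = 2(8.99×10^9)(5.90×10^-7)/(0.387) = 2.74e4 N/C.

|E| ≈ 2.74×10^4 N/C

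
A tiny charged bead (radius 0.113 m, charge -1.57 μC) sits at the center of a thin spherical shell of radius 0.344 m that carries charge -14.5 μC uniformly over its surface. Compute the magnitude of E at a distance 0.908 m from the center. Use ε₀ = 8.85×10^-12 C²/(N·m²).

Symmetry ⇒ E = E(r) r̂. Gaussian sphere of radius r = 0.908 m (r > 0.344 m, enclosing both).
Q_enc = (-1.57 μC) + (-14.5 μC) = -1.607×10^-5 C.
Applying ∮E·dA = Q_enc/ε₀ with Φ = E(4πr²):
E = |Q_enc|/(4πε₀r²) = (1.607×10^-5)/(4π·8.85×10^-12·(0.908)²) = 1.75×10^5 N/C.

E = 1.75e5 V/m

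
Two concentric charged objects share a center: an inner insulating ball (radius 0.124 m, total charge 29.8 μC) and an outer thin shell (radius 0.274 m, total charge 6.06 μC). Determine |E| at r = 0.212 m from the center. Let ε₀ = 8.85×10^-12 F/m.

E = 5.96×10^6 N/C

By spherical symmetry E is radial; choose a Gaussian sphere of radius r = 0.212 m (between the bodies, 0.124 m < r < 0.274 m).
The shell at 0.274 m lies outside the Gaussian surface, so Q_enc = 29.8 μC = 2.98×10^-5 C.
Since E is radial and uniform over the Gaussian sphere, Φ = E·4πr² = Q_enc/ε₀.
E = |Q_enc|/(4πε₀r²) = (2.98×10^-5)/(4π·8.85×10^-12·(0.212)²) = 5.96×10^6 N/C.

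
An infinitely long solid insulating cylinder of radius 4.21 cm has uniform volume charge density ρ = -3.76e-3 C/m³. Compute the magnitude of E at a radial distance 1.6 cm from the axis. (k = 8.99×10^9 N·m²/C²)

|E| ≈ 3.40×10^6 N/C

Choose a coaxial cylinder of radius r = 1.6 cm (arbitrary length L) as the Gaussian surface (r < R).
Charge inside radius r per length L is ρ·πr²·L, so λ_enc = ρπr² = -3.024×10^-6 C/m.
Applying ∮E·dA = Q_enc/ε₀ with the end caps contributing no flux:
E = 2k|λ_enc|/r = 2(8.99×10^9)(3.024×10^-6)/(0.016) = 3.40e6 N/C.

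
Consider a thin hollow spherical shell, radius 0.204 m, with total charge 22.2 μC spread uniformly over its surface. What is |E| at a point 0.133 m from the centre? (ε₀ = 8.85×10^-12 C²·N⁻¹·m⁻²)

Symmetry ⇒ E = E(r) r̂. Gaussian sphere of radius r = 0.133 m (inside the shell, r < 0.204 m).
No charge lies within this surface, so Q_enc = 0 and Gauss's law gives E·4πr² = 0 ⇒ E = 0.

|E| = 0 V/m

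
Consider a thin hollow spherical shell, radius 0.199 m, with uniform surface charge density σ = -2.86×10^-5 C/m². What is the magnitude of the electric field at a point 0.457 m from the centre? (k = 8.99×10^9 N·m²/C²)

Symmetry ⇒ E = E(r) r̂. Gaussian sphere of radius r = 0.457 m (r > 0.199 m).
The entire shell is enclosed: Q_enc = σ·4πR² = (-2.86×10^-5)·4π·(0.199)² = -1.423e-5 C.
Applying ∮E·dA = Q_enc/ε₀ with Φ = E(4πr²):
E = k|Q_enc|/r² = (8.99×10^9)(1.423e-5)/(0.457)² = 6.13×10^5 N/C.

|E| ≈ 6.13×10^5 V/m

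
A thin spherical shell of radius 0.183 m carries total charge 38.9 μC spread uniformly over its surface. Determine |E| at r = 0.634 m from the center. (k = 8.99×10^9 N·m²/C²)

Take a concentric spherical Gaussian surface of radius r = 0.634 m (r > 0.183 m).
The entire shell is enclosed: Q_enc = 3.89×10^-5 C.
Applying ∮E·dA = Q_enc/ε₀ with Φ = E(4πr²):
E = k|Q_enc|/r² = (8.99×10^9)(3.89e-5)/(0.634)² = 8.70×10^5 N/C.

8.70×10^5 N/C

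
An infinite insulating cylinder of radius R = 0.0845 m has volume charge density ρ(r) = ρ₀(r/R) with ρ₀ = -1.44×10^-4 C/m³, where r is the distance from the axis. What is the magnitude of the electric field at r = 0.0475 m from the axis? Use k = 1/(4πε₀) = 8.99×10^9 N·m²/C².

1.45×10^5 N/C

Choose a coaxial cylinder of radius r = 0.0475 m (arbitrary length L) as the Gaussian surface (r < R).
λ_enc = ∫₀^r ρ(r')·2πr' dr' = (2πρ₀/R)·r^3/3 = -3.825×10^-7 C/m.
Since E is radial and uniform over the curved surface, Φ = E·2πrL = Q_enc/ε₀ = λ_enc L/ε₀.
E = 2k|λ_enc|/r = 2(8.99×10^9)(3.825×10^-7)/(0.0475) = 1.45×10^5 N/C.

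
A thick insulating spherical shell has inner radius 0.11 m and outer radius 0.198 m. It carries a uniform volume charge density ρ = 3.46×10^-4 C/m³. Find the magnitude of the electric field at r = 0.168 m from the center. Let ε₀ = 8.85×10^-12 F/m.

Symmetry ⇒ E = E(r) r̂. Gaussian sphere of radius r = 0.168 m (within the shell material, 0.11 m < r < 0.198 m).
Enclosed charge is the volume from a to r: Q_enc = (4π/3)ρ(r³ − a³) = 4.943×10^-6 C.
By Gauss's law, ∮E·dA = E·4πr² = Q_enc/ε₀.
E = |Q_enc|/(4πε₀r²) = (4.943×10^-6)/(4π·8.85×10^-12·(0.168)²) = 1.57×10^6 N/C.

E = 1.57e6 V/m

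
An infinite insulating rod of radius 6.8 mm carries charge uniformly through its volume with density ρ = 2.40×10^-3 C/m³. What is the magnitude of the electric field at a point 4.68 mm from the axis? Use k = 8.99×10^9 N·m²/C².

By cylindrical symmetry E is radial; use a coaxial Gaussian cylinder of radius 4.68 mm and length L (r < R).
Enclosed charge per unit length: λ_enc = ρ·πr² = (2.40e-3)π(0.00468)² = 1.651×10^-7 C/m.
Gauss's law: E·2πrL = λ_enc L/ε₀.
E = 2k|λ_enc|/r = 2(8.99×10^9)(1.651×10^-7)/(0.00468) = 6.34×10^5 N/C.

|E| ≈ 6.34×10^5 N/C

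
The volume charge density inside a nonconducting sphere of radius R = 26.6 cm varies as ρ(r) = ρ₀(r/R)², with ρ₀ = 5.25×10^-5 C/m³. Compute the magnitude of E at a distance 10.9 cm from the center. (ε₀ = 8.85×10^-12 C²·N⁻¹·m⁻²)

By spherical symmetry E is radial; choose a Gaussian sphere of radius r = 10.9 cm (r < R).
Q_enc = ∫₀^r ρ(r')·4πr'² dr' = (4πρ₀/R²) ∫₀^r r'^4 dr' = 4πρ₀ r^5/(5·R²) = 2.869×10^-8 C.
By Gauss's law, ∮E·dA = E·4πr² = Q_enc/ε₀.
E = |Q_enc|/(4πε₀r²) = (2.869×10^-8)/(4π·8.85×10^-12·(0.109)²) = 2.17×10^4 N/C.

E ≈ 2.17×10^4 N/C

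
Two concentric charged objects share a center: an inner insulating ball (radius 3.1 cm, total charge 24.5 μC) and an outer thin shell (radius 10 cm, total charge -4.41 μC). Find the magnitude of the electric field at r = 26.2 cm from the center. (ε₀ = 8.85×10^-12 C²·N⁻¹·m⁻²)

|E| = 2.63e6 V/m

Symmetry ⇒ E = E(r) r̂. Gaussian sphere of radius r = 26.2 cm (r > 10 cm, enclosing both).
Q_enc = (24.5 μC) + (-4.41 μC) = 2.009×10^-5 C.
Applying ∮E·dA = Q_enc/ε₀ with Φ = E(4πr²):
E = |Q_enc|/(4πε₀r²) = (2.009×10^-5)/(4π·8.85×10^-12·(0.262)²) = 2.63×10^6 N/C.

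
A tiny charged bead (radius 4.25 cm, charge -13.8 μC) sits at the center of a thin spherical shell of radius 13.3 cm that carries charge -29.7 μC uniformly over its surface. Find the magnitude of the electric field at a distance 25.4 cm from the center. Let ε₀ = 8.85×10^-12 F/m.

6.06×10^6 N/C

Use a concentric Gaussian sphere at r = 25.4 cm (r > 13.3 cm, enclosing both).
Q_enc = (-13.8 μC) + (-29.7 μC) = -4.35×10^-5 C.
By Gauss's law, ∮E·dA = E·4πr² = Q_enc/ε₀.
E = |Q_enc|/(4πε₀r²) = (4.35×10^-5)/(4π·8.85×10^-12·(0.254)²) = 6.06×10^6 N/C.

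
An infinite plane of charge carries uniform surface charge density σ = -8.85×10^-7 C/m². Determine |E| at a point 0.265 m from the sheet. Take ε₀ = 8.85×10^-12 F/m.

The symmetry is planar: E is normal to the sheet and the same magnitude on both sides. Take a pillbox straddling the sheet with end-cap area A.
Only the two end caps contribute flux: Φ = 2EA. With Q_enc = σA, Gauss's law gives E = |σ|/(2ε₀).
E = |σ|/(2ε₀) = (8.85×10^-7)/(2·8.85×10^-12) = 5.00e4 N/C.

E ≈ 5.00×10^4 V/m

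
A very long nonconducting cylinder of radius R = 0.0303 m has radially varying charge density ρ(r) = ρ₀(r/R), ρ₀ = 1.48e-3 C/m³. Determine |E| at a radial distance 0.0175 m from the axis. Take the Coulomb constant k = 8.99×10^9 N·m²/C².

|E| ≈ 5.63e5 N/C

By cylindrical symmetry E is radial; use a coaxial Gaussian cylinder of radius 0.0175 m and length L (r < R).
λ_enc = ∫₀^r ρ(r')·2πr' dr' = (2πρ₀/R)·r^3/3 = 5.483×10^-7 C/m.
Applying ∮E·dA = Q_enc/ε₀ with the end caps contributing no flux:
E = 2k|λ_enc|/r = 2(8.99×10^9)(5.483×10^-7)/(0.0175) = 5.63e5 N/C.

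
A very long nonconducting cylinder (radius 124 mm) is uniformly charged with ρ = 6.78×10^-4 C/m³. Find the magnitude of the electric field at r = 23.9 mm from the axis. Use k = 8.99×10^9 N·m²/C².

Take a coaxial cylindrical Gaussian surface of radius r = 23.9 mm and length L (r < R).
Charge inside radius r per length L is ρ·πr²·L, so λ_enc = ρπr² = 1.217×10^-6 C/m.
By Gauss's law (flux through the curved wall only), E·2πrL = λ_enc L/ε₀.
E = 2k|λ_enc|/r = 2(8.99×10^9)(1.217×10^-6)/(0.0239) = 9.15×10^5 N/C.

E = 9.15e5 V/m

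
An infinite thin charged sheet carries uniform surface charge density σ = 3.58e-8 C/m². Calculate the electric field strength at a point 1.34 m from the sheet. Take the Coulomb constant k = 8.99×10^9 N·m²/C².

Choose a cylindrical pillbox piercing the sheet, end faces (area A) parallel to it.
Only the two end caps contribute flux: Φ = 2EA. With Q_enc = σA, Gauss's law gives E = |σ|/(2ε₀).
E = 2πk|σ| = 2π(8.99×10^9)(3.58×10^-8) = 2.02e3 N/C.

E ≈ 2.02e3 N/C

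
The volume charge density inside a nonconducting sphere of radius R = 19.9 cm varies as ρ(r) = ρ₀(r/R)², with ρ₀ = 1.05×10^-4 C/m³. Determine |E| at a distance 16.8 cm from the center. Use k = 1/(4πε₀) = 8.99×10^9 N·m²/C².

E ≈ 2.84×10^5 V/m

Use a concentric Gaussian sphere at r = 16.8 cm (r < R).
Integrate the density: Q_enc = 4π ∫₀^r ρ₀(r'/R)^2 r'² dr' = 4πρ₀ r^5/(5·R²) = 8.918×10^-7 C.
Applying ∮E·dA = Q_enc/ε₀ with Φ = E(4πr²):
E = k|Q_enc|/r² = (8.99×10^9)(8.918×10^-7)/(0.168)² = 2.84e5 N/C.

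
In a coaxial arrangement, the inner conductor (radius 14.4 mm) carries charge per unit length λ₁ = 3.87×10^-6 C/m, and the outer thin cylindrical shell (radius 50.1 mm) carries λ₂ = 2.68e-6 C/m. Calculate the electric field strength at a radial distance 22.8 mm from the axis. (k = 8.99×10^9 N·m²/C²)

By cylindrical symmetry E is radial; use a coaxial Gaussian cylinder of radius 22.8 mm and length L (between the conductors, 14.4 mm < r < 50.1 mm).
The shell at 50.1 mm lies outside the Gaussian surface, so λ_enc = λ₁ = 3.87×10^-6 C/m.
Gauss's law: E·2πrL = λ_enc L/ε₀.
E = 2k|λ_enc|/r = 2(8.99×10^9)(3.87e-6)/(0.0228) = 3.05×10^6 N/C.

E ≈ 3.05×10^6 V/m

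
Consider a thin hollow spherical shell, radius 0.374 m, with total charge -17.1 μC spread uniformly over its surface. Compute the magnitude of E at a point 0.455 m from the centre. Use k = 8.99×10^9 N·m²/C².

E ≈ 7.43×10^5 V/m

By spherical symmetry E is radial; choose a Gaussian sphere of radius r = 0.455 m (r > 0.374 m).
The entire shell is enclosed: Q_enc = -1.71e-5 C.
Applying ∮E·dA = Q_enc/ε₀ with Φ = E(4πr²):
E = k|Q_enc|/r² = (8.99×10^9)(1.71e-5)/(0.455)² = 7.43×10^5 N/C.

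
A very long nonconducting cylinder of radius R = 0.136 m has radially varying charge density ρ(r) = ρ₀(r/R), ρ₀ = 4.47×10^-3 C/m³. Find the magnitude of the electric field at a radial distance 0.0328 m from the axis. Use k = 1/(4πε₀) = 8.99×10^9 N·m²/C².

E ≈ 1.33e6 N/C

By cylindrical symmetry E is radial; use a coaxial Gaussian cylinder of radius 0.0328 m and length L (r < R).
Integrating ρ over the cross-section to radius r: λ_enc = (2πρ₀/R) ∫₀^r r'^2 dr' = 2πρ₀ r^3/(3·R) = 2.429e-6 C/m.
Applying ∮E·dA = Q_enc/ε₀ with the end caps contributing no flux:
E = 2k|λ_enc|/r = 2(8.99×10^9)(2.429e-6)/(0.0328) = 1.33×10^6 N/C.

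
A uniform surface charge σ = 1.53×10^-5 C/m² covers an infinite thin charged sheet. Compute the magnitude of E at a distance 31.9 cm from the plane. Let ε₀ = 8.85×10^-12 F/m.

Choose a cylindrical pillbox piercing the sheet, end faces (area A) parallel to it.
Only the two end caps contribute flux: Φ = 2EA. With Q_enc = σA, Gauss's law gives E = |σ|/(2ε₀).
E = |σ|/(2ε₀) = (1.53×10^-5)/(2·8.85×10^-12) = 8.64×10^5 N/C.

|E| = 8.64e5 N/C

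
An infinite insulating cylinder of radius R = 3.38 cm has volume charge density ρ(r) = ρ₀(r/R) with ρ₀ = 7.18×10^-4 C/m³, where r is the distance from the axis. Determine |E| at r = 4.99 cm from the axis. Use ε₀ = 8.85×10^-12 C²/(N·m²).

6.19e5 N/C

Take a coaxial cylindrical Gaussian surface of radius r = 4.99 cm and length L (r > R, full charge per length enclosed).
λ_enc = 2π ∫₀^R ρ₀(r'/R)^1 r' dr' = 2πρ₀R²/3 = 1.718e-6 C/m.
Applying ∮E·dA = Q_enc/ε₀ with the end caps contributing no flux:
E = |λ_enc|/(2πε₀r) = (1.718e-6)/(2π·8.85×10^-12·0.0499) = 6.19e5 N/C.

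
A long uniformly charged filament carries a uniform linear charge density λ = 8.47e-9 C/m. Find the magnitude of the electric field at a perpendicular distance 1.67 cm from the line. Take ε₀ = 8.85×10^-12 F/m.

Coaxial Gaussian cylinder, radius r = 1.67 cm, length L.
Q_enc = λL, so λ_enc = 8.47e-9 C/m.
By Gauss's law (flux through the curved wall only), E·2πrL = λ_enc L/ε₀.
E = |λ_enc|/(2πε₀r) = (8.47e-9)/(2π·8.85×10^-12·0.0167) = 9.12×10^3 N/C.

9.12e3 N/C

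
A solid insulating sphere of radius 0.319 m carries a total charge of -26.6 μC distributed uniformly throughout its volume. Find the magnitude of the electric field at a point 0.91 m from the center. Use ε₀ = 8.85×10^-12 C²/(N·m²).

E = 2.89e5 V/m

By spherical symmetry E is radial; choose a Gaussian sphere of radius r = 0.91 m (r > R, so the entire charge is enclosed).
Q_enc = -26.6 μC = -2.66e-5 C.
Since E is radial and uniform over the Gaussian sphere, Φ = E·4πr² = Q_enc/ε₀.
E = |Q_enc|/(4πε₀r²) = (2.66×10^-5)/(4π·8.85×10^-12·(0.91)²) = 2.89e5 N/C.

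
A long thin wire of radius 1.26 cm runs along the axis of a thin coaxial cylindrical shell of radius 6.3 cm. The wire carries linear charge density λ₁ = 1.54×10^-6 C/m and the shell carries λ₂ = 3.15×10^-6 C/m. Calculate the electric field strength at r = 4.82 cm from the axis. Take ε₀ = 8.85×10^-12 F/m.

|E| = 5.75×10^5 N/C

Take a coaxial cylindrical Gaussian surface of radius r = 4.82 cm and length L (between the conductors, 1.26 cm < r < 6.3 cm).
The shell at 6.3 cm lies outside the Gaussian surface, so λ_enc = λ₁ = 1.54×10^-6 C/m.
Since E is radial and uniform over the curved surface, Φ = E·2πrL = Q_enc/ε₀ = λ_enc L/ε₀.
E = |λ_enc|/(2πε₀r) = (1.54×10^-6)/(2π·8.85×10^-12·0.0482) = 5.75e5 N/C.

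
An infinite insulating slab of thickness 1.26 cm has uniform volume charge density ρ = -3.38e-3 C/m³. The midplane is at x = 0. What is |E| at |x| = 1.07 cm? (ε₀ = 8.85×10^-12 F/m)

The point |x| = 1.07 cm lies outside the slab (half-thickness 0.0063 m). A symmetric pillbox spanning the full slab encloses Q_enc = ρ·d·A.
Flux = 2EA ⇒ E = |ρ|d/(2ε₀), independent of distance outside.
E = (3.38×10^-3)(0.0126)/(2·8.85×10^-12) = 2.41e6 N/C.

E = 2.41×10^6 V/m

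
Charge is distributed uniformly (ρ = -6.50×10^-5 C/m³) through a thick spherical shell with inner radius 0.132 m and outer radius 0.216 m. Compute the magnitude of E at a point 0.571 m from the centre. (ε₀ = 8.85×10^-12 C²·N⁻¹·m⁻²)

|E| = 5.84e4 N/C

By spherical symmetry E is radial; choose a Gaussian sphere of radius r = 0.571 m (r > 0.216 m, enclosing the whole shell).
Q_enc = ρ·(4π/3)(b³ − a³) = (-6.50×10^-5)·(4π/3)·((0.216)³ − (0.132)³) = -2.118×10^-6 C.
Gauss's law: E·4πr² = Q_enc/ε₀.
E = |Q_enc|/(4πε₀r²) = (2.118×10^-6)/(4π·8.85×10^-12·(0.571)²) = 5.84×10^4 N/C.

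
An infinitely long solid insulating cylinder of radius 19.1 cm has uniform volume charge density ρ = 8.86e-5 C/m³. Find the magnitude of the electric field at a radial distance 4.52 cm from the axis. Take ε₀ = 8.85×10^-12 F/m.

2.26×10^5 N/C

By cylindrical symmetry E is radial; use a coaxial Gaussian cylinder of radius 4.52 cm and length L (r < R).
Enclosed charge per unit length: λ_enc = ρ·πr² = (8.86×10^-5)π(0.0452)² = 5.687×10^-7 C/m.
Applying ∮E·dA = Q_enc/ε₀ with the end caps contributing no flux:
E = |λ_enc|/(2πε₀r) = (5.687e-7)/(2π·8.85×10^-12·0.0452) = 2.26×10^5 N/C.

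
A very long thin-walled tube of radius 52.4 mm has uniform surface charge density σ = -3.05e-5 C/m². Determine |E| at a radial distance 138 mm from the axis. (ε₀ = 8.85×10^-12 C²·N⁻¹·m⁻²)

|E| ≈ 1.31e6 N/C

By cylindrical symmetry E is radial; use a coaxial Gaussian cylinder of radius 138 mm and length L (r > 52.4 mm).
The whole shell is enclosed: λ_enc = σ·2πR = (-3.05×10^-5)·2π·(0.0524) = -1.004×10^-5 C/m.
Gauss's law: E·2πrL = λ_enc L/ε₀.
E = |λ_enc|/(2πε₀r) = (1.004×10^-5)/(2π·8.85×10^-12·0.138) = 1.31e6 N/C.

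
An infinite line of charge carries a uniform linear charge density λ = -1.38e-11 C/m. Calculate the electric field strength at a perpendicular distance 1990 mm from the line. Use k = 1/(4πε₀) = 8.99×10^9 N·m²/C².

By cylindrical symmetry E is radial; use a coaxial Gaussian cylinder of radius 1990 mm and length L.
Q_enc = λL, so λ_enc = -1.38e-11 C/m.
By Gauss's law (flux through the curved wall only), E·2πrL = λ_enc L/ε₀.
E = 2k|λ_enc|/r = 2(8.99×10^9)(1.38e-11)/(1.99) = 0.125 N/C.

0.125 N/C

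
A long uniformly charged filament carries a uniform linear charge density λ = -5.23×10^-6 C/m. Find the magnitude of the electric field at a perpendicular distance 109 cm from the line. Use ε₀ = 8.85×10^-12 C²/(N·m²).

|E| = 8.63e4 N/C

Coaxial Gaussian cylinder, radius r = 109 cm, length L.
Q_enc = λL, so λ_enc = -5.23×10^-6 C/m.
Gauss's law: E·2πrL = λ_enc L/ε₀.
E = |λ_enc|/(2πε₀r) = (5.23×10^-6)/(2π·8.85×10^-12·1.09) = 8.63×10^4 N/C.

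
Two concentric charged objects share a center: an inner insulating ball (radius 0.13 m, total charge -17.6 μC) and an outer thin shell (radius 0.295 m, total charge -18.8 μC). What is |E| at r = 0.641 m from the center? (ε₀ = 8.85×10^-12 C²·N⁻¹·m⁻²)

Take a concentric spherical Gaussian surface of radius r = 0.641 m (r > 0.295 m, enclosing both).
Q_enc = (-17.6 μC) + (-18.8 μC) = -3.64×10^-5 C.
Since E is radial and uniform over the Gaussian sphere, Φ = E·4πr² = Q_enc/ε₀.
E = |Q_enc|/(4πε₀r²) = (3.64×10^-5)/(4π·8.85×10^-12·(0.641)²) = 7.97×10^5 N/C.

|E| ≈ 7.97×10^5 N/C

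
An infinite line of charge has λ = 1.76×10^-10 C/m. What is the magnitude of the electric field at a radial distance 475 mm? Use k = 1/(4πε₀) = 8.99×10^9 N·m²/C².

E = 6.66 N/C

By cylindrical symmetry E is radial; use a coaxial Gaussian cylinder of radius 475 mm and length L.
Q_enc = λL, so λ_enc = 1.76×10^-10 C/m.
Since E is radial and uniform over the curved surface, Φ = E·2πrL = Q_enc/ε₀ = λ_enc L/ε₀.
E = 2k|λ_enc|/r = 2(8.99×10^9)(1.76e-10)/(0.475) = 6.66 N/C.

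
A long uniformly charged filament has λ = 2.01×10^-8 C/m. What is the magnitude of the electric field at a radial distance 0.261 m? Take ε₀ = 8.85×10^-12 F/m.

Take a coaxial cylindrical Gaussian surface of radius r = 0.261 m and length L.
Q_enc = λL, so λ_enc = 2.01e-8 C/m.
By Gauss's law (flux through the curved wall only), E·2πrL = λ_enc L/ε₀.
E = |λ_enc|/(2πε₀r) = (2.01×10^-8)/(2π·8.85×10^-12·0.261) = 1.38e3 N/C.

E = 1.38×10^3 V/m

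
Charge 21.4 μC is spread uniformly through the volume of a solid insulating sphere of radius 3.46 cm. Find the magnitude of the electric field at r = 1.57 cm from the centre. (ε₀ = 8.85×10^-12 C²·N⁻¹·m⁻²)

Symmetry ⇒ E = E(r) r̂. Gaussian sphere of radius r = 1.57 cm (r < R).
For a uniform sphere the enclosed fraction is (r/R)³, so Q_enc = (21.4 μC)(0.0157/0.0346)³ = 1.999×10^-6 C.
Applying ∮E·dA = Q_enc/ε₀ with Φ = E(4πr²):
E = |Q_enc|/(4πε₀r²) = (1.999×10^-6)/(4π·8.85×10^-12·(0.0157)²) = 7.29×10^7 N/C.

|E| = 7.29×10^7 V/m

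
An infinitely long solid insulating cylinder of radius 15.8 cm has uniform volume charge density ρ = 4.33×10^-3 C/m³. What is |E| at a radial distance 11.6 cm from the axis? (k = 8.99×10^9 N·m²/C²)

Choose a coaxial cylinder of radius r = 11.6 cm (arbitrary length L) as the Gaussian surface (r < R).
Charge inside radius r per length L is ρ·πr²·L, so λ_enc = ρπr² = 1.83×10^-4 C/m.
Since E is radial and uniform over the curved surface, Φ = E·2πrL = Q_enc/ε₀ = λ_enc L/ε₀.
E = 2k|λ_enc|/r = 2(8.99×10^9)(1.83e-4)/(0.116) = 2.84×10^7 N/C.

|E| = 2.84e7 N/C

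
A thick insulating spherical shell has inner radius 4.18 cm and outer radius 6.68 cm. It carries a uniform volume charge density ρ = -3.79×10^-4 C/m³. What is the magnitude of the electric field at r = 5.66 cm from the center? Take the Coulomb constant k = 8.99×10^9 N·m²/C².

|E| ≈ 4.82×10^5 N/C

Take a concentric spherical Gaussian surface of radius r = 5.66 cm (within the shell material, 4.18 cm < r < 6.68 cm).
Enclosed charge is the volume from a to r: Q_enc = (4π/3)ρ(r³ − a³) = -1.719×10^-7 C.
By Gauss's law, ∮E·dA = E·4πr² = Q_enc/ε₀.
E = k|Q_enc|/r² = (8.99×10^9)(1.719×10^-7)/(0.0566)² = 4.82e5 N/C.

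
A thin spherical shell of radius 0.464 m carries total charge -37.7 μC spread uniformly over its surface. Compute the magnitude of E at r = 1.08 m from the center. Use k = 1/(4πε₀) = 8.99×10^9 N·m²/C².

|E| ≈ 2.91e5 V/m

Use a concentric Gaussian sphere at r = 1.08 m (r > 0.464 m).
The entire shell is enclosed: Q_enc = -3.77×10^-5 C.
Gauss's law: E·4πr² = Q_enc/ε₀.
E = k|Q_enc|/r² = (8.99×10^9)(3.77×10^-5)/(1.08)² = 2.91×10^5 N/C.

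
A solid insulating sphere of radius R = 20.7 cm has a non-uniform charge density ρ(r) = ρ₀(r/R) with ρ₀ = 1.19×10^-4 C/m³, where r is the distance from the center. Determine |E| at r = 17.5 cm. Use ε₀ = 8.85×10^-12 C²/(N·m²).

Take a concentric spherical Gaussian surface of radius r = 17.5 cm (r < R).
Q_enc = ∫₀^r ρ(r')·4πr'² dr' = (4πρ₀/R) ∫₀^r r'^3 dr' = 4πρ₀ r^4/(4·R) = 1.694×10^-6 C.
Since E is radial and uniform over the Gaussian sphere, Φ = E·4πr² = Q_enc/ε₀.
E = |Q_enc|/(4πε₀r²) = (1.694×10^-6)/(4π·8.85×10^-12·(0.175)²) = 4.97×10^5 N/C.

E ≈ 4.97e5 V/m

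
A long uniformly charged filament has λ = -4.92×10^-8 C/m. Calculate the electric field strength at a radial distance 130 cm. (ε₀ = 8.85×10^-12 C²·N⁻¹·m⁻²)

By cylindrical symmetry E is radial; use a coaxial Gaussian cylinder of radius 130 cm and length L.
Q_enc = λL, so λ_enc = -4.92×10^-8 C/m.
Since E is radial and uniform over the curved surface, Φ = E·2πrL = Q_enc/ε₀ = λ_enc L/ε₀.
E = |λ_enc|/(2πε₀r) = (4.92e-8)/(2π·8.85×10^-12·1.3) = 681 N/C.

|E| = 681 V/m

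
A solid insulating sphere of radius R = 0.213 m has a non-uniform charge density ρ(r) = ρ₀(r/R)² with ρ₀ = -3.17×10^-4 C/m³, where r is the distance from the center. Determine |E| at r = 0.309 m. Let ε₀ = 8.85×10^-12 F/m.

E = 7.25e5 N/C

Take a concentric spherical Gaussian surface of radius r = 0.309 m (r > R, all charge enclosed).
Q_enc = 4π ∫₀^R ρ₀(r'/R)^2 r'² dr' = 4πρ₀R³/5 = -7.699×10^-6 C.
Since E is radial and uniform over the Gaussian sphere, Φ = E·4πr² = Q_enc/ε₀.
E = |Q_enc|/(4πε₀r²) = (7.699×10^-6)/(4π·8.85×10^-12·(0.309)²) = 7.25×10^5 N/C.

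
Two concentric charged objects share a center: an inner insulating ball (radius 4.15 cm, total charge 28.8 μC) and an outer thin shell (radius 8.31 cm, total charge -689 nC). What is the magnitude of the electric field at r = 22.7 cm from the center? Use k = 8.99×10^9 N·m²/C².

E = 4.90×10^6 N/C

Use a concentric Gaussian sphere at r = 22.7 cm (r > 8.31 cm, enclosing both).
Q_enc = (28.8 μC) + (-689 nC) = 2.811e-5 C.
Applying ∮E·dA = Q_enc/ε₀ with Φ = E(4πr²):
E = k|Q_enc|/r² = (8.99×10^9)(2.811e-5)/(0.227)² = 4.90×10^6 N/C.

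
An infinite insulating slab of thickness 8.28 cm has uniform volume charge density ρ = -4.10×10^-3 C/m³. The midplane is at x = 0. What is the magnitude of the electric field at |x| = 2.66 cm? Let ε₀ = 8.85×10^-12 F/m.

E ≈ 1.23×10^7 N/C

By symmetry E is perpendicular to the slab. A Gaussian pillbox from −2.66 cm to +2.66 cm (face area A) lies entirely within the slab.
Q_enc = ρ·(2x)·A and flux = 2EA, so 2EA = 2ρxA/ε₀ ⇒ E = |ρ|x/ε₀.
E = (4.10e-3)(0.0266)/(8.85×10^-12) = 1.23×10^7 N/C.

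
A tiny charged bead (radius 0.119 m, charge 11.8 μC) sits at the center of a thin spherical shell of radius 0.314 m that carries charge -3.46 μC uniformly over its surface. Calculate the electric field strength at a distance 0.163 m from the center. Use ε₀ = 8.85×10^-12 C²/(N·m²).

|E| ≈ 3.99×10^6 N/C

Use a concentric Gaussian sphere at r = 0.163 m (between the bodies, 0.119 m < r < 0.314 m).
The shell at 0.314 m lies outside the Gaussian surface, so Q_enc = 11.8 μC = 1.18×10^-5 C.
By Gauss's law, ∮E·dA = E·4πr² = Q_enc/ε₀.
E = |Q_enc|/(4πε₀r²) = (1.18×10^-5)/(4π·8.85×10^-12·(0.163)²) = 3.99e6 N/C.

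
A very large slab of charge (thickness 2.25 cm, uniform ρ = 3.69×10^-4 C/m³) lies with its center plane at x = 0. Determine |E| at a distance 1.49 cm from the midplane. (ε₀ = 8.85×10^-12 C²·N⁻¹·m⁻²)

4.69e5 V/m

The point |x| = 1.49 cm lies outside the slab (half-thickness 0.01125 m). A symmetric pillbox spanning the full slab encloses Q_enc = ρ·d·A.
Flux = 2EA ⇒ E = |ρ|d/(2ε₀), independent of distance outside.
E = (3.69×10^-4)(0.0225)/(2·8.85×10^-12) = 4.69×10^5 N/C.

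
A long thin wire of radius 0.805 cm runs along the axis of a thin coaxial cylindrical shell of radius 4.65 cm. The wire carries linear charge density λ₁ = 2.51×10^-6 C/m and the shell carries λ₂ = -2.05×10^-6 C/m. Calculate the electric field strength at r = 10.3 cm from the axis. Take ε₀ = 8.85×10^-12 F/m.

Coaxial Gaussian cylinder, radius r = 10.3 cm, length L (r > 4.65 cm, enclosing both).
λ_enc = λ₁ + λ₂ = (2.51e-6) + (-2.05×10^-6) = 4.60×10^-7 C/m.
By Gauss's law (flux through the curved wall only), E·2πrL = λ_enc L/ε₀.
E = |λ_enc|/(2πε₀r) = (4.60e-7)/(2π·8.85×10^-12·0.103) = 8.03×10^4 N/C.

E ≈ 8.03×10^4 N/C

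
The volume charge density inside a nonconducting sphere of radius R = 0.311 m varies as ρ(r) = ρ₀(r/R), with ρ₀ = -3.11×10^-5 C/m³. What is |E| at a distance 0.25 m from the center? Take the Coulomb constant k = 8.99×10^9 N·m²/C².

|E| = 1.77×10^5 V/m

Use a concentric Gaussian sphere at r = 0.25 m (r < R).
Q_enc = ∫₀^r ρ(r')·4πr'² dr' = (4πρ₀/R) ∫₀^r r'^3 dr' = 4πρ₀ r^4/(4·R) = -1.227e-6 C.
By Gauss's law, ∮E·dA = E·4πr² = Q_enc/ε₀.
E = k|Q_enc|/r² = (8.99×10^9)(1.227e-6)/(0.25)² = 1.77×10^5 N/C.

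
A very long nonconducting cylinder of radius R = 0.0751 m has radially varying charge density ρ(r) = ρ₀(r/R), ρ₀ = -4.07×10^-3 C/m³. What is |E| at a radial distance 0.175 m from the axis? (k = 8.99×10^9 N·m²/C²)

Coaxial Gaussian cylinder, radius r = 0.175 m, length L (r > R, full charge per length enclosed).
λ_enc = 2π ∫₀^R ρ₀(r'/R)^1 r' dr' = 2πρ₀R²/3 = -4.808e-5 C/m.
Since E is radial and uniform over the curved surface, Φ = E·2πrL = Q_enc/ε₀ = λ_enc L/ε₀.
E = 2k|λ_enc|/r = 2(8.99×10^9)(4.808×10^-5)/(0.175) = 4.94e6 N/C.

|E| ≈ 4.94×10^6 N/C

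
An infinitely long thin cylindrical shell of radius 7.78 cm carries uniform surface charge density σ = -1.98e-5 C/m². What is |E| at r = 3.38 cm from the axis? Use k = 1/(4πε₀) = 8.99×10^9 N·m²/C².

Take a coaxial cylindrical Gaussian surface of radius r = 3.38 cm and length L (r < 7.78 cm, inside the shell).
All the surface charge lies outside this cylinder: Q_enc = 0, hence E = 0.

E = 0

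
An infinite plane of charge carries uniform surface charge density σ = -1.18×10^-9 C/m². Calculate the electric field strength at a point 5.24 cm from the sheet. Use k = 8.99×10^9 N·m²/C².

Choose a cylindrical pillbox piercing the sheet, end faces (area A) parallel to it.
Only the two end caps contribute flux: Φ = 2EA. With Q_enc = σA, Gauss's law gives E = |σ|/(2ε₀).
E = 2πk|σ| = 2π(8.99×10^9)(1.18e-9) = 66.7 N/C.

E = 66.7 N/C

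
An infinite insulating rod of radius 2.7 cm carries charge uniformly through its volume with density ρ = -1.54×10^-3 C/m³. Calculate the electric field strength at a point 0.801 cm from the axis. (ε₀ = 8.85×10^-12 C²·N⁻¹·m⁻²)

By cylindrical symmetry E is radial; use a coaxial Gaussian cylinder of radius 0.801 cm and length L (r < R).
Charge inside radius r per length L is ρ·πr²·L, so λ_enc = ρπr² = -3.104×10^-7 C/m.
Applying ∮E·dA = Q_enc/ε₀ with the end caps contributing no flux:
E = |λ_enc|/(2πε₀r) = (3.104×10^-7)/(2π·8.85×10^-12·0.00801) = 6.97×10^5 N/C.

|E| ≈ 6.97×10^5 N/C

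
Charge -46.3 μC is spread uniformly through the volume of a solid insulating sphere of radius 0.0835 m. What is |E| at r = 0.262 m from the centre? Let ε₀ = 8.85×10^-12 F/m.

Take a concentric spherical Gaussian surface of radius r = 0.262 m (r > R, so the entire charge is enclosed).
Q_enc = -46.3 μC = -4.63×10^-5 C.
Gauss's law: E·4πr² = Q_enc/ε₀.
E = |Q_enc|/(4πε₀r²) = (4.63×10^-5)/(4π·8.85×10^-12·(0.262)²) = 6.06e6 N/C.

6.06e6 N/C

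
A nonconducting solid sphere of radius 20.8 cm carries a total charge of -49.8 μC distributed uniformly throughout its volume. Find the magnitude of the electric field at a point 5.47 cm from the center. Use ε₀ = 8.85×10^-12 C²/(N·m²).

Symmetry ⇒ E = E(r) r̂. Gaussian sphere of radius r = 5.47 cm (r < R).
For a uniform sphere the enclosed fraction is (r/R)³, so Q_enc = (-49.8 μC)(0.0547/0.208)³ = -9.057e-7 C.
Applying ∮E·dA = Q_enc/ε₀ with Φ = E(4πr²):
E = |Q_enc|/(4πε₀r²) = (9.057e-7)/(4π·8.85×10^-12·(0.0547)²) = 2.72×10^6 N/C.

E = 2.72e6 N/C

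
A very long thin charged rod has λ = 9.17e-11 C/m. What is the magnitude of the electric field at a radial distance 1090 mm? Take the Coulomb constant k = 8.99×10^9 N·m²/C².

Coaxial Gaussian cylinder, radius r = 1090 mm, length L.
Q_enc = λL, so λ_enc = 9.17e-11 C/m.
Since E is radial and uniform over the curved surface, Φ = E·2πrL = Q_enc/ε₀ = λ_enc L/ε₀.
E = 2k|λ_enc|/r = 2(8.99×10^9)(9.17×10^-11)/(1.09) = 1.51 N/C.

|E| ≈ 1.51 N/C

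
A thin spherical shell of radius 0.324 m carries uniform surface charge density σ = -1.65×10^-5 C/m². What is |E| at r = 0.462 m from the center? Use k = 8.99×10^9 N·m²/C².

|E| ≈ 9.17×10^5 N/C

Use a concentric Gaussian sphere at r = 0.462 m (r > 0.324 m).
The entire shell is enclosed: Q_enc = σ·4πR² = (-1.65×10^-5)·4π·(0.324)² = -2.177×10^-5 C.
Gauss's law: E·4πr² = Q_enc/ε₀.
E = k|Q_enc|/r² = (8.99×10^9)(2.177e-5)/(0.462)² = 9.17×10^5 N/C.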